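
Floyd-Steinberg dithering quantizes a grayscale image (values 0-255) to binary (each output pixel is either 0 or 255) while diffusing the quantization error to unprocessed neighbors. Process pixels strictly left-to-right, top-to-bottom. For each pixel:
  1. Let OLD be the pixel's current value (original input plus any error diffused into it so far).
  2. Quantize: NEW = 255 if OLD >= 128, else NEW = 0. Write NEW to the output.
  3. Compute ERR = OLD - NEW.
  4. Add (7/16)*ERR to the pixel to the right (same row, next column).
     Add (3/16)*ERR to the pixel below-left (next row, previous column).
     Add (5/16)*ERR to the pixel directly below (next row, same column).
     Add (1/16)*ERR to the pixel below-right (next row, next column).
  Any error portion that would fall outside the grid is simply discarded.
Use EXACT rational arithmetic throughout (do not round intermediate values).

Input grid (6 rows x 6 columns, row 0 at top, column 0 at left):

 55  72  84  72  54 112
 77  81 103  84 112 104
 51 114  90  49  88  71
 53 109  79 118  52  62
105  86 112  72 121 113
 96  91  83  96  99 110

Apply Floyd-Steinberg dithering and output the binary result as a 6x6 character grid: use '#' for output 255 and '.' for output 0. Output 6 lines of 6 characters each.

(0,0): OLD=55 → NEW=0, ERR=55
(0,1): OLD=1537/16 → NEW=0, ERR=1537/16
(0,2): OLD=32263/256 → NEW=0, ERR=32263/256
(0,3): OLD=520753/4096 → NEW=0, ERR=520753/4096
(0,4): OLD=7184215/65536 → NEW=0, ERR=7184215/65536
(0,5): OLD=167730017/1048576 → NEW=255, ERR=-99656863/1048576
(1,0): OLD=28723/256 → NEW=0, ERR=28723/256
(1,1): OLD=383333/2048 → NEW=255, ERR=-138907/2048
(1,2): OLD=9342281/65536 → NEW=255, ERR=-7369399/65536
(1,3): OLD=26991701/262144 → NEW=0, ERR=26991701/262144
(1,4): OLD=3043895199/16777216 → NEW=255, ERR=-1234294881/16777216
(1,5): OLD=13143833257/268435456 → NEW=0, ERR=13143833257/268435456
(2,0): OLD=2403367/32768 → NEW=0, ERR=2403367/32768
(2,1): OLD=116204573/1048576 → NEW=0, ERR=116204573/1048576
(2,2): OLD=1986609559/16777216 → NEW=0, ERR=1986609559/16777216
(2,3): OLD=15053748895/134217728 → NEW=0, ERR=15053748895/134217728
(2,4): OLD=557037017693/4294967296 → NEW=255, ERR=-538179642787/4294967296
(2,5): OLD=1847352519771/68719476736 → NEW=0, ERR=1847352519771/68719476736
(3,0): OLD=1622344887/16777216 → NEW=0, ERR=1622344887/16777216
(3,1): OLD=28551298667/134217728 → NEW=255, ERR=-5674221973/134217728
(3,2): OLD=134715734385/1073741824 → NEW=0, ERR=134715734385/1073741824
(3,3): OLD=13183571759571/68719476736 → NEW=255, ERR=-4339894808109/68719476736
(3,4): OLD=-1504726720909/549755813888 → NEW=0, ERR=-1504726720909/549755813888
(3,5): OLD=539831786844637/8796093022208 → NEW=0, ERR=539831786844637/8796093022208
(4,0): OLD=273356912601/2147483648 → NEW=0, ERR=273356912601/2147483648
(4,1): OLD=5430452681861/34359738368 → NEW=255, ERR=-3331280601979/34359738368
(4,2): OLD=103691522811903/1099511627776 → NEW=0, ERR=103691522811903/1099511627776
(4,3): OLD=1774207021917339/17592186044416 → NEW=0, ERR=1774207021917339/17592186044416
(4,4): OLD=48365142710257227/281474976710656 → NEW=255, ERR=-23410976350960053/281474976710656
(4,5): OLD=430632589250182189/4503599627370496 → NEW=0, ERR=430632589250182189/4503599627370496
(5,0): OLD=64651269335391/549755813888 → NEW=0, ERR=64651269335391/549755813888
(5,1): OLD=2424035112108111/17592186044416 → NEW=255, ERR=-2061972329217969/17592186044416
(5,2): OLD=10420471992474837/140737488355328 → NEW=0, ERR=10420471992474837/140737488355328
(5,3): OLD=676480834662569463/4503599627370496 → NEW=255, ERR=-471937070316907017/4503599627370496
(5,4): OLD=462919871852637207/9007199254740992 → NEW=0, ERR=462919871852637207/9007199254740992
(5,5): OLD=22650284440583706563/144115188075855872 → NEW=255, ERR=-14099088518759540797/144115188075855872
Row 0: .....#
Row 1: .##.#.
Row 2: ....#.
Row 3: .#.#..
Row 4: .#..#.
Row 5: .#.#.#

Answer: .....#
.##.#.
....#.
.#.#..
.#..#.
.#.#.#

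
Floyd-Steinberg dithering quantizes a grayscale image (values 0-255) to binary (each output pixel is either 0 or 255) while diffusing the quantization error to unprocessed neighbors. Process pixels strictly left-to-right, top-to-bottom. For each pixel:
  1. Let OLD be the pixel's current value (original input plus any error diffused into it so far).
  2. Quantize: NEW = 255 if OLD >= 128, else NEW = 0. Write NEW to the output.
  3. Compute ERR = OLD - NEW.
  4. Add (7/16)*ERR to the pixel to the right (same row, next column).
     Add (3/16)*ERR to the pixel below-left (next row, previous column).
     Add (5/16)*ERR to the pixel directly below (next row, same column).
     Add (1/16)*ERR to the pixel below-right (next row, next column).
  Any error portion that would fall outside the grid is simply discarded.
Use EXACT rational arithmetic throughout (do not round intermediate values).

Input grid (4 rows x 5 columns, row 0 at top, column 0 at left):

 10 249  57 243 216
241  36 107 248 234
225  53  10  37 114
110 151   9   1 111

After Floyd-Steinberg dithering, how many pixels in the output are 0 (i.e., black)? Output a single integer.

Answer: 10

Derivation:
(0,0): OLD=10 → NEW=0, ERR=10
(0,1): OLD=2027/8 → NEW=255, ERR=-13/8
(0,2): OLD=7205/128 → NEW=0, ERR=7205/128
(0,3): OLD=548099/2048 → NEW=255, ERR=25859/2048
(0,4): OLD=7258901/32768 → NEW=255, ERR=-1096939/32768
(1,0): OLD=31209/128 → NEW=255, ERR=-1431/128
(1,1): OLD=42783/1024 → NEW=0, ERR=42783/1024
(1,2): OLD=4755787/32768 → NEW=255, ERR=-3600053/32768
(1,3): OLD=26361359/131072 → NEW=255, ERR=-7062001/131072
(1,4): OLD=421015757/2097152 → NEW=255, ERR=-113758003/2097152
(2,0): OLD=3757509/16384 → NEW=255, ERR=-420411/16384
(2,1): OLD=17580295/524288 → NEW=0, ERR=17580295/524288
(2,2): OLD=-143895211/8388608 → NEW=0, ERR=-143895211/8388608
(2,3): OLD=-587760465/134217728 → NEW=0, ERR=-587760465/134217728
(2,4): OLD=197064762633/2147483648 → NEW=0, ERR=197064762633/2147483648
(3,0): OLD=908222005/8388608 → NEW=0, ERR=908222005/8388608
(3,1): OLD=13691959249/67108864 → NEW=255, ERR=-3420801071/67108864
(3,2): OLD=-37338204917/2147483648 → NEW=0, ERR=-37338204917/2147483648
(3,3): OLD=35041072579/4294967296 → NEW=0, ERR=35041072579/4294967296
(3,4): OLD=9824988717199/68719476736 → NEW=255, ERR=-7698477850481/68719476736
Output grid:
  Row 0: .#.##  (2 black, running=2)
  Row 1: #.###  (1 black, running=3)
  Row 2: #....  (4 black, running=7)
  Row 3: .#..#  (3 black, running=10)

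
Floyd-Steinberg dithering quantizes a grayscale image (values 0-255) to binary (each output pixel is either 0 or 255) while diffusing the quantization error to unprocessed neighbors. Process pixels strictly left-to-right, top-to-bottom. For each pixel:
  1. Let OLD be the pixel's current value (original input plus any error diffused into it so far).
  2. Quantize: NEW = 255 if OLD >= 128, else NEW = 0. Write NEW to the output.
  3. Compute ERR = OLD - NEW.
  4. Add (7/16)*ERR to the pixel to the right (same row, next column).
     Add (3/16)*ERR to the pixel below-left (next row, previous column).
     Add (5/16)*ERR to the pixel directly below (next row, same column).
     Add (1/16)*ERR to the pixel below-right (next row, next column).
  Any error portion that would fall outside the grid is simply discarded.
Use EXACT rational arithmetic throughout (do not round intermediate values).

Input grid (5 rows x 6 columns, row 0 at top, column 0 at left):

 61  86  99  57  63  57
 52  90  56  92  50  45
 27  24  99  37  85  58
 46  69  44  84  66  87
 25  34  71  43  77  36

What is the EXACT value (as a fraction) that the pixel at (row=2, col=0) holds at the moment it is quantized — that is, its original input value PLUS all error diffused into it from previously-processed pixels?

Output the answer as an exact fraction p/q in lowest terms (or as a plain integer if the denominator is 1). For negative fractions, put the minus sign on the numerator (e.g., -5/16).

(0,0): OLD=61 → NEW=0, ERR=61
(0,1): OLD=1803/16 → NEW=0, ERR=1803/16
(0,2): OLD=37965/256 → NEW=255, ERR=-27315/256
(0,3): OLD=42267/4096 → NEW=0, ERR=42267/4096
(0,4): OLD=4424637/65536 → NEW=0, ERR=4424637/65536
(0,5): OLD=90741291/1048576 → NEW=0, ERR=90741291/1048576
(1,0): OLD=23601/256 → NEW=0, ERR=23601/256
(1,1): OLD=305879/2048 → NEW=255, ERR=-216361/2048
(1,2): OLD=-955869/65536 → NEW=0, ERR=-955869/65536
(1,3): OLD=24860135/262144 → NEW=0, ERR=24860135/262144
(1,4): OLD=2171959765/16777216 → NEW=255, ERR=-2106230315/16777216
(1,5): OLD=5727993667/268435456 → NEW=0, ERR=5727993667/268435456
(2,0): OLD=1179693/32768 → NEW=0, ERR=1179693/32768
Target (2,0): original=27, with diffused error = 1179693/32768

Answer: 1179693/32768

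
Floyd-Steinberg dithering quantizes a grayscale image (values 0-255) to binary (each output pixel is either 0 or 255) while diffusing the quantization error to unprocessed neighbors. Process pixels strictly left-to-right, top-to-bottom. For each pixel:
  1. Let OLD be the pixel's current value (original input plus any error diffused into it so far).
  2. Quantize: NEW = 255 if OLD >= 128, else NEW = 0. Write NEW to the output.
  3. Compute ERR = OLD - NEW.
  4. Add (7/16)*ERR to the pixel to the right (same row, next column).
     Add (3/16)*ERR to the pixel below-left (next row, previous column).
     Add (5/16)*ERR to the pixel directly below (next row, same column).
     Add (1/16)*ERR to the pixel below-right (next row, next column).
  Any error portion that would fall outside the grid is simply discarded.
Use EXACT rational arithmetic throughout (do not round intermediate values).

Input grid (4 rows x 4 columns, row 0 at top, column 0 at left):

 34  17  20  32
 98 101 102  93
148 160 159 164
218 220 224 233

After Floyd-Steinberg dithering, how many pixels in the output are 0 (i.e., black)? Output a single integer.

Answer: 8

Derivation:
(0,0): OLD=34 → NEW=0, ERR=34
(0,1): OLD=255/8 → NEW=0, ERR=255/8
(0,2): OLD=4345/128 → NEW=0, ERR=4345/128
(0,3): OLD=95951/2048 → NEW=0, ERR=95951/2048
(1,0): OLD=14669/128 → NEW=0, ERR=14669/128
(1,1): OLD=173659/1024 → NEW=255, ERR=-87461/1024
(1,2): OLD=2818615/32768 → NEW=0, ERR=2818615/32768
(1,3): OLD=77277489/524288 → NEW=255, ERR=-56415951/524288
(2,0): OLD=2749209/16384 → NEW=255, ERR=-1428711/16384
(2,1): OLD=62101475/524288 → NEW=0, ERR=62101475/524288
(2,2): OLD=222495039/1048576 → NEW=255, ERR=-44891841/1048576
(2,3): OLD=1963256707/16777216 → NEW=0, ERR=1963256707/16777216
(3,0): OLD=1786427209/8388608 → NEW=255, ERR=-352667831/8388608
(3,1): OLD=30218439127/134217728 → NEW=255, ERR=-4007081513/134217728
(3,2): OLD=487272126889/2147483648 → NEW=255, ERR=-60336203351/2147483648
(3,3): OLD=8748011418399/34359738368 → NEW=255, ERR=-13721865441/34359738368
Output grid:
  Row 0: ....  (4 black, running=4)
  Row 1: .#.#  (2 black, running=6)
  Row 2: #.#.  (2 black, running=8)
  Row 3: ####  (0 black, running=8)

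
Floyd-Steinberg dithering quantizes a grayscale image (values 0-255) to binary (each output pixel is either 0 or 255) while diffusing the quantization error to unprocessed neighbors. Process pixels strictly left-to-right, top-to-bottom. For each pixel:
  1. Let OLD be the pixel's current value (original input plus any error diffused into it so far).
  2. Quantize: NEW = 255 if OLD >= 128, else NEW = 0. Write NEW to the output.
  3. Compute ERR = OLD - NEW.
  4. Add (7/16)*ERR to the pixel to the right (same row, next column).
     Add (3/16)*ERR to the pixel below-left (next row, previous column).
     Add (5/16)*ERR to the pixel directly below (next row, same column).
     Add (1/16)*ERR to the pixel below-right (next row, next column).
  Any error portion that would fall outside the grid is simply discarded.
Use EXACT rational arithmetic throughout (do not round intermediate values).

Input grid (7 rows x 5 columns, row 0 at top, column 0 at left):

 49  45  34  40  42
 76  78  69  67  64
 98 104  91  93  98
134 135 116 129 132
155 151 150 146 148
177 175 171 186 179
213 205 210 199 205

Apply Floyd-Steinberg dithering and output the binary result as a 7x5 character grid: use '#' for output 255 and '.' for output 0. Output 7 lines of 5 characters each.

Answer: .....
.#.#.
.#..#
#.#.#
#.#.#
##.##
#####

Derivation:
(0,0): OLD=49 → NEW=0, ERR=49
(0,1): OLD=1063/16 → NEW=0, ERR=1063/16
(0,2): OLD=16145/256 → NEW=0, ERR=16145/256
(0,3): OLD=276855/4096 → NEW=0, ERR=276855/4096
(0,4): OLD=4690497/65536 → NEW=0, ERR=4690497/65536
(1,0): OLD=26565/256 → NEW=0, ERR=26565/256
(1,1): OLD=325731/2048 → NEW=255, ERR=-196509/2048
(1,2): OLD=4165151/65536 → NEW=0, ERR=4165151/65536
(1,3): OLD=34940915/262144 → NEW=255, ERR=-31905805/262144
(1,4): OLD=156623481/4194304 → NEW=0, ERR=156623481/4194304
(2,0): OLD=3684337/32768 → NEW=0, ERR=3684337/32768
(2,1): OLD=148487275/1048576 → NEW=255, ERR=-118899605/1048576
(2,2): OLD=544159233/16777216 → NEW=0, ERR=544159233/16777216
(2,3): OLD=21509514867/268435456 → NEW=0, ERR=21509514867/268435456
(2,4): OLD=588921368677/4294967296 → NEW=255, ERR=-506295291803/4294967296
(3,0): OLD=2480942049/16777216 → NEW=255, ERR=-1797248031/16777216
(3,1): OLD=8832470093/134217728 → NEW=0, ERR=8832470093/134217728
(3,2): OLD=699493771999/4294967296 → NEW=255, ERR=-395722888481/4294967296
(3,3): OLD=804491544647/8589934592 → NEW=0, ERR=804491544647/8589934592
(3,4): OLD=19398734228547/137438953472 → NEW=255, ERR=-15648198906813/137438953472
(4,0): OLD=287467454479/2147483648 → NEW=255, ERR=-260140875761/2147483648
(4,1): OLD=6500599779983/68719476736 → NEW=0, ERR=6500599779983/68719476736
(4,2): OLD=202603133306945/1099511627776 → NEW=255, ERR=-77772331775935/1099511627776
(4,3): OLD=2062065595412623/17592186044416 → NEW=0, ERR=2062065595412623/17592186044416
(4,4): OLD=47725507104142185/281474976710656 → NEW=255, ERR=-24050611957075095/281474976710656
(5,0): OLD=172492817334541/1099511627776 → NEW=255, ERR=-107882647748339/1099511627776
(5,1): OLD=1238496441107815/8796093022208 → NEW=255, ERR=-1004507279555225/8796093022208
(5,2): OLD=35697682891587743/281474976710656 → NEW=0, ERR=35697682891587743/281474976710656
(5,3): OLD=290114251439792913/1125899906842624 → NEW=255, ERR=3009775194923793/1125899906842624
(5,4): OLD=2896605718526647659/18014398509481984 → NEW=255, ERR=-1697065901391258261/18014398509481984
(6,0): OLD=22648257271085629/140737488355328 → NEW=255, ERR=-13239802259523011/140737488355328
(6,1): OLD=656634618099981971/4503599627370496 → NEW=255, ERR=-491783286879494509/4503599627370496
(6,2): OLD=14067235946342234753/72057594037927936 → NEW=255, ERR=-4307450533329388927/72057594037927936
(6,3): OLD=189016169749383802571/1152921504606846976 → NEW=255, ERR=-104978813925362176309/1152921504606846976
(6,4): OLD=2506751758987322167629/18446744073709551616 → NEW=255, ERR=-2197167979808613494451/18446744073709551616
Row 0: .....
Row 1: .#.#.
Row 2: .#..#
Row 3: #.#.#
Row 4: #.#.#
Row 5: ##.##
Row 6: #####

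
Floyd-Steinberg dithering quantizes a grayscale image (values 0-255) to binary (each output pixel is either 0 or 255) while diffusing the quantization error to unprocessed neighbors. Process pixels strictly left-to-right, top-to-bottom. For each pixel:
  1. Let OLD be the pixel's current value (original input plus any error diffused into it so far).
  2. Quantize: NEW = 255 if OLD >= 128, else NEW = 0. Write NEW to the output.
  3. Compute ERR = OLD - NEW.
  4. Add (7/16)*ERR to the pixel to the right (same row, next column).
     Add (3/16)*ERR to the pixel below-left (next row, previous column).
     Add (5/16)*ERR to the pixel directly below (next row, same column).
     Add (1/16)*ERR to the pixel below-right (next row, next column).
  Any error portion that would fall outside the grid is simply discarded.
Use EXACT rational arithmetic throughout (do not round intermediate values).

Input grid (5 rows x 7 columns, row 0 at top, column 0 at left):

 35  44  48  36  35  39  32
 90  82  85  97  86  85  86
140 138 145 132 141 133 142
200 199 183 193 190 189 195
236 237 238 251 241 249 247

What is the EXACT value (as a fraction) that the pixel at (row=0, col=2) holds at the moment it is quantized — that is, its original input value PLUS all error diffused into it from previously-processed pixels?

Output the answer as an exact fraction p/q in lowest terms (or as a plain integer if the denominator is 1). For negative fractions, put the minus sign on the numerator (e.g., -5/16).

Answer: 18931/256

Derivation:
(0,0): OLD=35 → NEW=0, ERR=35
(0,1): OLD=949/16 → NEW=0, ERR=949/16
(0,2): OLD=18931/256 → NEW=0, ERR=18931/256
Target (0,2): original=48, with diffused error = 18931/256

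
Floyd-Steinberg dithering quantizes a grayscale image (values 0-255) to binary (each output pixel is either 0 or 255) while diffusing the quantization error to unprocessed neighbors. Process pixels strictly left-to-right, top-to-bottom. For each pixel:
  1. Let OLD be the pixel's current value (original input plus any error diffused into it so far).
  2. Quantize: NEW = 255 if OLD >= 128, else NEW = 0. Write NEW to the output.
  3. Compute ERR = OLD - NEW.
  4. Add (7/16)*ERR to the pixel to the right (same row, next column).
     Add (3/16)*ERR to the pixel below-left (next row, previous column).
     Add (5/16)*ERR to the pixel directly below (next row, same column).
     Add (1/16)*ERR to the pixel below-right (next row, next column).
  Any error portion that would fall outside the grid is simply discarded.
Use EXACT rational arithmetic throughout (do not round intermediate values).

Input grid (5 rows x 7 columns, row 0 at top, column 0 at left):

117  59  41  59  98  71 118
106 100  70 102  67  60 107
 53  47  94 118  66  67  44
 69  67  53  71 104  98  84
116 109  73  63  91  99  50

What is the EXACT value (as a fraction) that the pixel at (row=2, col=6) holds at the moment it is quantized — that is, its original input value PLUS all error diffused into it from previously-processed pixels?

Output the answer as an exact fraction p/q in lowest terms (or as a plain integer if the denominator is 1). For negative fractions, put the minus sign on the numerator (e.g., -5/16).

Answer: 32195633950009/549755813888

Derivation:
(0,0): OLD=117 → NEW=0, ERR=117
(0,1): OLD=1763/16 → NEW=0, ERR=1763/16
(0,2): OLD=22837/256 → NEW=0, ERR=22837/256
(0,3): OLD=401523/4096 → NEW=0, ERR=401523/4096
(0,4): OLD=9233189/65536 → NEW=255, ERR=-7478491/65536
(0,5): OLD=22099459/1048576 → NEW=0, ERR=22099459/1048576
(0,6): OLD=2134407701/16777216 → NEW=0, ERR=2134407701/16777216
(1,0): OLD=41785/256 → NEW=255, ERR=-23495/256
(1,1): OLD=242319/2048 → NEW=0, ERR=242319/2048
(1,2): OLD=11462843/65536 → NEW=255, ERR=-5248837/65536
(1,3): OLD=21436383/262144 → NEW=0, ERR=21436383/262144
(1,4): OLD=1295101181/16777216 → NEW=0, ERR=1295101181/16777216
(1,5): OLD=15714260877/134217728 → NEW=0, ERR=15714260877/134217728
(1,6): OLD=427985615267/2147483648 → NEW=255, ERR=-119622714973/2147483648
(2,0): OLD=1523861/32768 → NEW=0, ERR=1523861/32768
(2,1): OLD=87626935/1048576 → NEW=0, ERR=87626935/1048576
(2,2): OLD=2151843813/16777216 → NEW=255, ERR=-2126346267/16777216
(2,3): OLD=13096101885/134217728 → NEW=0, ERR=13096101885/134217728
(2,4): OLD=171664445965/1073741824 → NEW=255, ERR=-102139719155/1073741824
(2,5): OLD=1936192078895/34359738368 → NEW=0, ERR=1936192078895/34359738368
(2,6): OLD=32195633950009/549755813888 → NEW=0, ERR=32195633950009/549755813888
Target (2,6): original=44, with diffused error = 32195633950009/549755813888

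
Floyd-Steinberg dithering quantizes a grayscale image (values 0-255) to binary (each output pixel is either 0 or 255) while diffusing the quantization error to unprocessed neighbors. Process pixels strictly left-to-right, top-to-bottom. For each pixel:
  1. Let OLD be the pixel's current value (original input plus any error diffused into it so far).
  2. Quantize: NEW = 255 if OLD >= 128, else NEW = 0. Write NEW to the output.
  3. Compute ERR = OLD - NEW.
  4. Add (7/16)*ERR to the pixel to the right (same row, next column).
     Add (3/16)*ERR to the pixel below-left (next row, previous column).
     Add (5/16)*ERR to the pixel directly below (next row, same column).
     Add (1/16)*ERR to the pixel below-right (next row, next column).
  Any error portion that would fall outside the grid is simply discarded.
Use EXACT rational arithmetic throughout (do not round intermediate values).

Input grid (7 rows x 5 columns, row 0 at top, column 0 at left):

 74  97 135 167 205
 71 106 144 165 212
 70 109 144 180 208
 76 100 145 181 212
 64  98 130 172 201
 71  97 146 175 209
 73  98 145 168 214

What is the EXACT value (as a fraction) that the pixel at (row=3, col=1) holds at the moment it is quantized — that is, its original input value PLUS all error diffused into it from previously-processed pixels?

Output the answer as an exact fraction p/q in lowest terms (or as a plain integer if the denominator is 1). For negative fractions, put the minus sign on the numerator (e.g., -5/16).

Answer: 7155989361/67108864

Derivation:
(0,0): OLD=74 → NEW=0, ERR=74
(0,1): OLD=1035/8 → NEW=255, ERR=-1005/8
(0,2): OLD=10245/128 → NEW=0, ERR=10245/128
(0,3): OLD=413731/2048 → NEW=255, ERR=-108509/2048
(0,4): OLD=5957877/32768 → NEW=255, ERR=-2397963/32768
(1,0): OLD=9033/128 → NEW=0, ERR=9033/128
(1,1): OLD=120063/1024 → NEW=0, ERR=120063/1024
(1,2): OLD=6636267/32768 → NEW=255, ERR=-1719573/32768
(1,3): OLD=15304655/131072 → NEW=0, ERR=15304655/131072
(1,4): OLD=496824973/2097152 → NEW=255, ERR=-37948787/2097152
(2,0): OLD=1868389/16384 → NEW=0, ERR=1868389/16384
(2,1): OLD=99668647/524288 → NEW=255, ERR=-34024793/524288
(2,2): OLD=1077348277/8388608 → NEW=255, ERR=-1061746763/8388608
(2,3): OLD=20728857167/134217728 → NEW=255, ERR=-13496663473/134217728
(2,4): OLD=355728309353/2147483648 → NEW=255, ERR=-191880020887/2147483648
(3,0): OLD=834402069/8388608 → NEW=0, ERR=834402069/8388608
(3,1): OLD=7155989361/67108864 → NEW=0, ERR=7155989361/67108864
Target (3,1): original=100, with diffused error = 7155989361/67108864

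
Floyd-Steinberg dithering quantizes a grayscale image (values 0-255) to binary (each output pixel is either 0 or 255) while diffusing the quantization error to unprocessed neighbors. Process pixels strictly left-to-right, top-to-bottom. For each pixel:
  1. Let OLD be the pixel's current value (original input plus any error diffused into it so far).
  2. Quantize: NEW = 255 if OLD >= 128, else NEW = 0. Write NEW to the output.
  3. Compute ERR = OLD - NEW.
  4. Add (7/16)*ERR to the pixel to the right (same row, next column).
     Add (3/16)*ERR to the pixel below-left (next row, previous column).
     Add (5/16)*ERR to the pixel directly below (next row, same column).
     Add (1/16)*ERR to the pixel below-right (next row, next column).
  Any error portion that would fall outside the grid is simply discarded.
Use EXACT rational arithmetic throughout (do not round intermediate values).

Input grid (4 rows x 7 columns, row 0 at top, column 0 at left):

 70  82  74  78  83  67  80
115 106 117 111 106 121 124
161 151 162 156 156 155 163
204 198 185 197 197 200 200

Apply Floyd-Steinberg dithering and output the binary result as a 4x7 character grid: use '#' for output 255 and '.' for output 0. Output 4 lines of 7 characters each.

Answer: ...#...
#.#.#.#
##.#.##
#.####.

Derivation:
(0,0): OLD=70 → NEW=0, ERR=70
(0,1): OLD=901/8 → NEW=0, ERR=901/8
(0,2): OLD=15779/128 → NEW=0, ERR=15779/128
(0,3): OLD=270197/2048 → NEW=255, ERR=-252043/2048
(0,4): OLD=955443/32768 → NEW=0, ERR=955443/32768
(0,5): OLD=41815397/524288 → NEW=0, ERR=41815397/524288
(0,6): OLD=963796419/8388608 → NEW=0, ERR=963796419/8388608
(1,0): OLD=20223/128 → NEW=255, ERR=-12417/128
(1,1): OLD=129273/1024 → NEW=0, ERR=129273/1024
(1,2): OLD=6380525/32768 → NEW=255, ERR=-1975315/32768
(1,3): OLD=7777769/131072 → NEW=0, ERR=7777769/131072
(1,4): OLD=1244328603/8388608 → NEW=255, ERR=-894766437/8388608
(1,5): OLD=8229097227/67108864 → NEW=0, ERR=8229097227/67108864
(1,6): OLD=234651894341/1073741824 → NEW=255, ERR=-39152270779/1073741824
(2,0): OLD=2528963/16384 → NEW=255, ERR=-1648957/16384
(2,1): OLD=67661073/524288 → NEW=255, ERR=-66032367/524288
(2,2): OLD=898223731/8388608 → NEW=0, ERR=898223731/8388608
(2,3): OLD=13262218907/67108864 → NEW=255, ERR=-3850541413/67108864
(2,4): OLD=66714393291/536870912 → NEW=0, ERR=66714393291/536870912
(2,5): OLD=4023222091481/17179869184 → NEW=255, ERR=-357644550439/17179869184
(2,6): OLD=41276054206591/274877906944 → NEW=255, ERR=-28817812064129/274877906944
(3,0): OLD=1249345811/8388608 → NEW=255, ERR=-889749229/8388608
(3,1): OLD=8457340695/67108864 → NEW=0, ERR=8457340695/67108864
(3,2): OLD=136884402165/536870912 → NEW=255, ERR=-17680395/536870912
(3,3): OLD=448925298499/2147483648 → NEW=255, ERR=-98683031741/2147483648
(3,4): OLD=57240328563987/274877906944 → NEW=255, ERR=-12853537706733/274877906944
(3,5): OLD=354363653705577/2199023255552 → NEW=255, ERR=-206387276460183/2199023255552
(3,6): OLD=4393672497523767/35184372088832 → NEW=0, ERR=4393672497523767/35184372088832
Row 0: ...#...
Row 1: #.#.#.#
Row 2: ##.#.##
Row 3: #.####.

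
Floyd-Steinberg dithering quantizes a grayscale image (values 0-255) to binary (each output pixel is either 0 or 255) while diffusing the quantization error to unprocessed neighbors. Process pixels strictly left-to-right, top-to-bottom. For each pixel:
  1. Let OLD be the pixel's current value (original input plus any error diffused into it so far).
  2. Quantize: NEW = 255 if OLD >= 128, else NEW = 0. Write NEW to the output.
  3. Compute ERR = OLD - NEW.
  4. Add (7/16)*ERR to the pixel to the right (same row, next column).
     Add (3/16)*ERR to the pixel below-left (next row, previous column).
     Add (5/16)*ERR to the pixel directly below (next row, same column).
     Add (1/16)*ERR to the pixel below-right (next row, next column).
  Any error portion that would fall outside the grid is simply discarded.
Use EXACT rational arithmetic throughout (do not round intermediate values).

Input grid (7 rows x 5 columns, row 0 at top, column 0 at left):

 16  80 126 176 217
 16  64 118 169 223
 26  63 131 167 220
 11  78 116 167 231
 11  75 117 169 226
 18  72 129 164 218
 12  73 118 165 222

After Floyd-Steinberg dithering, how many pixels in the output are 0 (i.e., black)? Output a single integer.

Answer: 17

Derivation:
(0,0): OLD=16 → NEW=0, ERR=16
(0,1): OLD=87 → NEW=0, ERR=87
(0,2): OLD=2625/16 → NEW=255, ERR=-1455/16
(0,3): OLD=34871/256 → NEW=255, ERR=-30409/256
(0,4): OLD=675969/4096 → NEW=255, ERR=-368511/4096
(1,0): OLD=597/16 → NEW=0, ERR=597/16
(1,1): OLD=11707/128 → NEW=0, ERR=11707/128
(1,2): OLD=461871/4096 → NEW=0, ERR=461871/4096
(1,3): OLD=2599487/16384 → NEW=255, ERR=-1578433/16384
(1,4): OLD=38092685/262144 → NEW=255, ERR=-28754035/262144
(2,0): OLD=112249/2048 → NEW=0, ERR=112249/2048
(2,1): OLD=9111819/65536 → NEW=255, ERR=-7599861/65536
(2,2): OLD=108166897/1048576 → NEW=0, ERR=108166897/1048576
(2,3): OLD=2827055347/16777216 → NEW=255, ERR=-1451134733/16777216
(2,4): OLD=38080250597/268435456 → NEW=255, ERR=-30370790683/268435456
(3,0): OLD=6694593/1048576 → NEW=0, ERR=6694593/1048576
(3,1): OLD=564734149/8388608 → NEW=0, ERR=564734149/8388608
(3,2): OLD=41399174127/268435456 → NEW=255, ERR=-27051867153/268435456
(3,3): OLD=43548005413/536870912 → NEW=0, ERR=43548005413/536870912
(3,4): OLD=1938966710357/8589934592 → NEW=255, ERR=-251466610603/8589934592
(4,0): OLD=3438381175/134217728 → NEW=0, ERR=3438381175/134217728
(4,1): OLD=381175561839/4294967296 → NEW=0, ERR=381175561839/4294967296
(4,2): OLD=9878554352945/68719476736 → NEW=255, ERR=-7644912214735/68719476736
(4,3): OLD=147213326409679/1099511627776 → NEW=255, ERR=-133162138673201/1099511627776
(4,4): OLD=2971946759625513/17592186044416 → NEW=255, ERR=-1514060681700567/17592186044416
(5,0): OLD=2930618254765/68719476736 → NEW=0, ERR=2930618254765/68719476736
(5,1): OLD=54499462223871/549755813888 → NEW=0, ERR=54499462223871/549755813888
(5,2): OLD=2118886021496239/17592186044416 → NEW=0, ERR=2118886021496239/17592186044416
(5,3): OLD=10960461916272829/70368744177664 → NEW=255, ERR=-6983567849031491/70368744177664
(5,4): OLD=157757614239375391/1125899906842624 → NEW=255, ERR=-129346862005493729/1125899906842624
(6,0): OLD=386276233128709/8796093022208 → NEW=0, ERR=386276233128709/8796093022208
(6,1): OLD=41782350857207731/281474976710656 → NEW=255, ERR=-29993768204009549/281474976710656
(6,2): OLD=435080170791594865/4503599627370496 → NEW=0, ERR=435080170791594865/4503599627370496
(6,3): OLD=11690594977546308811/72057594037927936 → NEW=255, ERR=-6684091502125314869/72057594037927936
(6,4): OLD=160617764188676584525/1152921504606846976 → NEW=255, ERR=-133377219486069394355/1152921504606846976
Output grid:
  Row 0: ..###  (2 black, running=2)
  Row 1: ...##  (3 black, running=5)
  Row 2: .#.##  (2 black, running=7)
  Row 3: ..#.#  (3 black, running=10)
  Row 4: ..###  (2 black, running=12)
  Row 5: ...##  (3 black, running=15)
  Row 6: .#.##  (2 black, running=17)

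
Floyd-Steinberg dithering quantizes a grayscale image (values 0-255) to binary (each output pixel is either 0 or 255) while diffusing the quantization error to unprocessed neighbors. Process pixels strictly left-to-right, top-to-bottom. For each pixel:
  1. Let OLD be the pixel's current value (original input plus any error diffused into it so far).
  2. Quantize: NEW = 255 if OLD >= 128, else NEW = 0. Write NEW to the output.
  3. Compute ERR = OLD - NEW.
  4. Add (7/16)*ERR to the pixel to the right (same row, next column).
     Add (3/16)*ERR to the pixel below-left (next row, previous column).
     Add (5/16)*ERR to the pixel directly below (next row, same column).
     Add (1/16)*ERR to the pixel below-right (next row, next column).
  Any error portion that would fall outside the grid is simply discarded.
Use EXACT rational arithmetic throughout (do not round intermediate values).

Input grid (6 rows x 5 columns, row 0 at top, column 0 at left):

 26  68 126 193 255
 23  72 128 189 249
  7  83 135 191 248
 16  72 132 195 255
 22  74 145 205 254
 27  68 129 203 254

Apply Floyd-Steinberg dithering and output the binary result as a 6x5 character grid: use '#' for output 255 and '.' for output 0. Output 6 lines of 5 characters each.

Answer: ..###
..#.#
..###
..#.#
..###
..###

Derivation:
(0,0): OLD=26 → NEW=0, ERR=26
(0,1): OLD=635/8 → NEW=0, ERR=635/8
(0,2): OLD=20573/128 → NEW=255, ERR=-12067/128
(0,3): OLD=310795/2048 → NEW=255, ERR=-211445/2048
(0,4): OLD=6875725/32768 → NEW=255, ERR=-1480115/32768
(1,0): OLD=5889/128 → NEW=0, ERR=5889/128
(1,1): OLD=103303/1024 → NEW=0, ERR=103303/1024
(1,2): OLD=4203411/32768 → NEW=255, ERR=-4152429/32768
(1,3): OLD=11394583/131072 → NEW=0, ERR=11394583/131072
(1,4): OLD=558818149/2097152 → NEW=255, ERR=24044389/2097152
(2,0): OLD=660157/16384 → NEW=0, ERR=660157/16384
(2,1): OLD=58336879/524288 → NEW=0, ERR=58336879/524288
(2,2): OLD=1398252045/8388608 → NEW=255, ERR=-740842995/8388608
(2,3): OLD=23321462487/134217728 → NEW=255, ERR=-10904058153/134217728
(2,4): OLD=475609795105/2147483648 → NEW=255, ERR=-71998535135/2147483648
(3,0): OLD=414853485/8388608 → NEW=0, ERR=414853485/8388608
(3,1): OLD=7675036265/67108864 → NEW=0, ERR=7675036265/67108864
(3,2): OLD=313872976211/2147483648 → NEW=255, ERR=-233735354029/2147483648
(3,3): OLD=473253179899/4294967296 → NEW=0, ERR=473253179899/4294967296
(3,4): OLD=19767323614727/68719476736 → NEW=255, ERR=2243857047047/68719476736
(4,0): OLD=63241568323/1073741824 → NEW=0, ERR=63241568323/1073741824
(4,1): OLD=4061004828227/34359738368 → NEW=0, ERR=4061004828227/34359738368
(4,2): OLD=104730493374285/549755813888 → NEW=255, ERR=-35457239167155/549755813888
(4,3): OLD=1851896749015619/8796093022208 → NEW=255, ERR=-391106971647421/8796093022208
(4,4): OLD=35414864263264597/140737488355328 → NEW=255, ERR=-473195267344043/140737488355328
(5,0): OLD=37145072391337/549755813888 → NEW=0, ERR=37145072391337/549755813888
(5,1): OLD=554519091993787/4398046511104 → NEW=0, ERR=554519091993787/4398046511104
(5,2): OLD=22948120473461779/140737488355328 → NEW=255, ERR=-12939939057146861/140737488355328
(5,3): OLD=81187648004364957/562949953421312 → NEW=255, ERR=-62364590118069603/562949953421312
(5,4): OLD=1816781728345408943/9007199254740992 → NEW=255, ERR=-480054081613544017/9007199254740992
Row 0: ..###
Row 1: ..#.#
Row 2: ..###
Row 3: ..#.#
Row 4: ..###
Row 5: ..###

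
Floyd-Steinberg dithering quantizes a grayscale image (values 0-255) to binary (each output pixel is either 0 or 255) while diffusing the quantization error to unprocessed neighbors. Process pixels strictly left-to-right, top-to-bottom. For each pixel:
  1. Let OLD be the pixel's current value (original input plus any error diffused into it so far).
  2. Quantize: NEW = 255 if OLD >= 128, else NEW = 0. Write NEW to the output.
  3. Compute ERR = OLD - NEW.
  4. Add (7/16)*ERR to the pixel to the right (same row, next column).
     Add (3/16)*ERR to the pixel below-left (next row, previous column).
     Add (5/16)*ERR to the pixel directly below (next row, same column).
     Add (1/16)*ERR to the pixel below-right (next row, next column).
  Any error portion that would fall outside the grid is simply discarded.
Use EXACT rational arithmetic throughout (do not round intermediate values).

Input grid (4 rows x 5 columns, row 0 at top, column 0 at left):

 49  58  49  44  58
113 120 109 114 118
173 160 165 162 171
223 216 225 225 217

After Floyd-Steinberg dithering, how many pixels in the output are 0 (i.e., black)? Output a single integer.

Answer: 8

Derivation:
(0,0): OLD=49 → NEW=0, ERR=49
(0,1): OLD=1271/16 → NEW=0, ERR=1271/16
(0,2): OLD=21441/256 → NEW=0, ERR=21441/256
(0,3): OLD=330311/4096 → NEW=0, ERR=330311/4096
(0,4): OLD=6113265/65536 → NEW=0, ERR=6113265/65536
(1,0): OLD=36661/256 → NEW=255, ERR=-28619/256
(1,1): OLD=234867/2048 → NEW=0, ERR=234867/2048
(1,2): OLD=13463151/65536 → NEW=255, ERR=-3248529/65536
(1,3): OLD=36762883/262144 → NEW=255, ERR=-30083837/262144
(1,4): OLD=427746217/4194304 → NEW=0, ERR=427746217/4194304
(2,0): OLD=5228705/32768 → NEW=255, ERR=-3127135/32768
(2,1): OLD=144498939/1048576 → NEW=255, ERR=-122887941/1048576
(2,2): OLD=1407388593/16777216 → NEW=0, ERR=1407388593/16777216
(2,3): OLD=48012767363/268435456 → NEW=255, ERR=-20438273917/268435456
(2,4): OLD=697444430549/4294967296 → NEW=255, ERR=-397772229931/4294967296
(3,0): OLD=2872313745/16777216 → NEW=255, ERR=-1405876335/16777216
(3,1): OLD=20465480765/134217728 → NEW=255, ERR=-13760039875/134217728
(3,2): OLD=793544036143/4294967296 → NEW=255, ERR=-301672624337/4294967296
(3,3): OLD=1360260846487/8589934592 → NEW=255, ERR=-830172474473/8589934592
(3,4): OLD=19381298517459/137438953472 → NEW=255, ERR=-15665634617901/137438953472
Output grid:
  Row 0: .....  (5 black, running=5)
  Row 1: #.##.  (2 black, running=7)
  Row 2: ##.##  (1 black, running=8)
  Row 3: #####  (0 black, running=8)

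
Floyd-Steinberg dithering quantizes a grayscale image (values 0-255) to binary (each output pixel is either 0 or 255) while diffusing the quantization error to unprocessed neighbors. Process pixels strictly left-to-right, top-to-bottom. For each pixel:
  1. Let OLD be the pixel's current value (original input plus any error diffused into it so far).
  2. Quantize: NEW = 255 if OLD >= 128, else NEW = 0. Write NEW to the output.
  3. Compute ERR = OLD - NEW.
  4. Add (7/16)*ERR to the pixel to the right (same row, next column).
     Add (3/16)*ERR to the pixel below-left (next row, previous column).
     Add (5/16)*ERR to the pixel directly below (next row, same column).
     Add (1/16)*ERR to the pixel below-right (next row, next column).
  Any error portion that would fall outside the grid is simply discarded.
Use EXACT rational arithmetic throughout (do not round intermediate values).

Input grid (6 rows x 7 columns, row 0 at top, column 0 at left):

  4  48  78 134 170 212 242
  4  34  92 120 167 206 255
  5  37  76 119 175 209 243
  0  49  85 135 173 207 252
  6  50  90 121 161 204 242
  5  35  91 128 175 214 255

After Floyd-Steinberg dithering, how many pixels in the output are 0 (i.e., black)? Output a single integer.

(0,0): OLD=4 → NEW=0, ERR=4
(0,1): OLD=199/4 → NEW=0, ERR=199/4
(0,2): OLD=6385/64 → NEW=0, ERR=6385/64
(0,3): OLD=181911/1024 → NEW=255, ERR=-79209/1024
(0,4): OLD=2230817/16384 → NEW=255, ERR=-1947103/16384
(0,5): OLD=41944807/262144 → NEW=255, ERR=-24901913/262144
(0,6): OLD=840708177/4194304 → NEW=255, ERR=-228839343/4194304
(1,0): OLD=933/64 → NEW=0, ERR=933/64
(1,1): OLD=38339/512 → NEW=0, ERR=38339/512
(1,2): OLD=2368191/16384 → NEW=255, ERR=-1809729/16384
(1,3): OLD=2061427/65536 → NEW=0, ERR=2061427/65536
(1,4): OLD=507417241/4194304 → NEW=0, ERR=507417241/4194304
(1,5): OLD=7099608617/33554432 → NEW=255, ERR=-1456771543/33554432
(1,6): OLD=114363663175/536870912 → NEW=255, ERR=-22538419385/536870912
(2,0): OLD=193297/8192 → NEW=0, ERR=193297/8192
(2,1): OLD=13349387/262144 → NEW=0, ERR=13349387/262144
(2,2): OLD=311801185/4194304 → NEW=0, ERR=311801185/4194304
(2,3): OLD=5943590425/33554432 → NEW=255, ERR=-2612789735/33554432
(2,4): OLD=46322353545/268435456 → NEW=255, ERR=-22128687735/268435456
(2,5): OLD=1366287126691/8589934592 → NEW=255, ERR=-824146194269/8589934592
(2,6): OLD=25452635268005/137438953472 → NEW=255, ERR=-9594297867355/137438953472
(3,0): OLD=70975681/4194304 → NEW=0, ERR=70975681/4194304
(3,1): OLD=2943743341/33554432 → NEW=0, ERR=2943743341/33554432
(3,2): OLD=36291315319/268435456 → NEW=255, ERR=-32159725961/268435456
(3,3): OLD=50940031617/1073741824 → NEW=0, ERR=50940031617/1073741824
(3,4): OLD=19947677928641/137438953472 → NEW=255, ERR=-15099255206719/137438953472
(3,5): OLD=121729275094163/1099511627776 → NEW=0, ERR=121729275094163/1099511627776
(3,6): OLD=4796073181291341/17592186044416 → NEW=255, ERR=310065739965261/17592186044416
(4,0): OLD=14891482735/536870912 → NEW=0, ERR=14891482735/536870912
(4,1): OLD=585363107427/8589934592 → NEW=0, ERR=585363107427/8589934592
(4,2): OLD=13297650464813/137438953472 → NEW=0, ERR=13297650464813/137438953472
(4,3): OLD=165001721049087/1099511627776 → NEW=255, ERR=-115373744033793/1099511627776
(4,4): OLD=919052977151981/8796093022208 → NEW=0, ERR=919052977151981/8796093022208
(4,5): OLD=79023471490070349/281474976710656 → NEW=255, ERR=7247352428853069/281474976710656
(4,6): OLD=1196570530446958123/4503599627370496 → NEW=255, ERR=48152625467481643/4503599627370496
(5,0): OLD=3634602708441/137438953472 → NEW=0, ERR=3634602708441/137438953472
(5,1): OLD=96471126236083/1099511627776 → NEW=0, ERR=96471126236083/1099511627776
(5,2): OLD=1268449038968117/8796093022208 → NEW=255, ERR=-974554681694923/8796093022208
(5,3): OLD=5092887268734889/70368744177664 → NEW=0, ERR=5092887268734889/70368744177664
(5,4): OLD=1069985633472638851/4503599627370496 → NEW=255, ERR=-78432271506837629/4503599627370496
(5,5): OLD=8033050209290609811/36028797018963968 → NEW=255, ERR=-1154293030545202029/36028797018963968
(5,6): OLD=141771206753149033789/576460752303423488 → NEW=255, ERR=-5226285084223955651/576460752303423488
Output grid:
  Row 0: ...####  (3 black, running=3)
  Row 1: ..#..##  (4 black, running=7)
  Row 2: ...####  (3 black, running=10)
  Row 3: ..#.#.#  (4 black, running=14)
  Row 4: ...#.##  (4 black, running=18)
  Row 5: ..#.###  (3 black, running=21)

Answer: 21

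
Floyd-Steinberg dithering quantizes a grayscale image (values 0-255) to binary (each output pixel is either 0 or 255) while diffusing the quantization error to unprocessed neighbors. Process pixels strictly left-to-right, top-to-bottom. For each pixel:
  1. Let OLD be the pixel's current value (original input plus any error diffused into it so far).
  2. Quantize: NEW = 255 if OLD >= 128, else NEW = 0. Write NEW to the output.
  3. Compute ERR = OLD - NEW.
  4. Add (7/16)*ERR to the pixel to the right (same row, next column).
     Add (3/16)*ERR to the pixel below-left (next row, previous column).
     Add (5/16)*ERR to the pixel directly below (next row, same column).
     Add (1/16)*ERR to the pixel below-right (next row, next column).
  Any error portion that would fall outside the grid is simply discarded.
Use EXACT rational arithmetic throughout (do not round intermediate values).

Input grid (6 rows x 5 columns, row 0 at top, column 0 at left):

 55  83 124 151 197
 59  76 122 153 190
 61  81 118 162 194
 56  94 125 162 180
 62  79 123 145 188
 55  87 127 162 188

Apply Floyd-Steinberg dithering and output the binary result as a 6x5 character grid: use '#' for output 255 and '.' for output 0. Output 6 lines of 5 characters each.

(0,0): OLD=55 → NEW=0, ERR=55
(0,1): OLD=1713/16 → NEW=0, ERR=1713/16
(0,2): OLD=43735/256 → NEW=255, ERR=-21545/256
(0,3): OLD=467681/4096 → NEW=0, ERR=467681/4096
(0,4): OLD=16184359/65536 → NEW=255, ERR=-527321/65536
(1,0): OLD=24643/256 → NEW=0, ERR=24643/256
(1,1): OLD=285141/2048 → NEW=255, ERR=-237099/2048
(1,2): OLD=4793977/65536 → NEW=0, ERR=4793977/65536
(1,3): OLD=56076741/262144 → NEW=255, ERR=-10769979/262144
(1,4): OLD=740913071/4194304 → NEW=255, ERR=-328634449/4194304
(2,0): OLD=2273271/32768 → NEW=0, ERR=2273271/32768
(2,1): OLD=99515149/1048576 → NEW=0, ERR=99515149/1048576
(2,2): OLD=2809201255/16777216 → NEW=255, ERR=-1468988825/16777216
(2,3): OLD=27040873541/268435456 → NEW=0, ERR=27040873541/268435456
(2,4): OLD=906318288035/4294967296 → NEW=255, ERR=-188898372445/4294967296
(3,0): OLD=1601792903/16777216 → NEW=0, ERR=1601792903/16777216
(3,1): OLD=20581821691/134217728 → NEW=255, ERR=-13643698949/134217728
(3,2): OLD=334938519481/4294967296 → NEW=0, ERR=334938519481/4294967296
(3,3): OLD=1837204811793/8589934592 → NEW=255, ERR=-353228509167/8589934592
(3,4): OLD=21242736289653/137438953472 → NEW=255, ERR=-13804196845707/137438953472
(4,0): OLD=156284605449/2147483648 → NEW=0, ERR=156284605449/2147483648
(4,1): OLD=6848705848201/68719476736 → NEW=0, ERR=6848705848201/68719476736
(4,2): OLD=194512894630439/1099511627776 → NEW=255, ERR=-85862570452441/1099511627776
(4,3): OLD=1478206274096521/17592186044416 → NEW=0, ERR=1478206274096521/17592186044416
(4,4): OLD=53706641572252479/281474976710656 → NEW=255, ERR=-18069477488964801/281474976710656
(5,0): OLD=106024793944123/1099511627776 → NEW=0, ERR=106024793944123/1099511627776
(5,1): OLD=1321510108980849/8796093022208 → NEW=255, ERR=-921493611682191/8796093022208
(5,2): OLD=22165293361936377/281474976710656 → NEW=0, ERR=22165293361936377/281474976710656
(5,3): OLD=231701861148144343/1125899906842624 → NEW=255, ERR=-55402615096724777/1125899906842624
(5,4): OLD=2732104265868420877/18014398509481984 → NEW=255, ERR=-1861567354049485043/18014398509481984
Row 0: ..#.#
Row 1: .#.##
Row 2: ..#.#
Row 3: .#.##
Row 4: ..#.#
Row 5: .#.##

Answer: ..#.#
.#.##
..#.#
.#.##
..#.#
.#.##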